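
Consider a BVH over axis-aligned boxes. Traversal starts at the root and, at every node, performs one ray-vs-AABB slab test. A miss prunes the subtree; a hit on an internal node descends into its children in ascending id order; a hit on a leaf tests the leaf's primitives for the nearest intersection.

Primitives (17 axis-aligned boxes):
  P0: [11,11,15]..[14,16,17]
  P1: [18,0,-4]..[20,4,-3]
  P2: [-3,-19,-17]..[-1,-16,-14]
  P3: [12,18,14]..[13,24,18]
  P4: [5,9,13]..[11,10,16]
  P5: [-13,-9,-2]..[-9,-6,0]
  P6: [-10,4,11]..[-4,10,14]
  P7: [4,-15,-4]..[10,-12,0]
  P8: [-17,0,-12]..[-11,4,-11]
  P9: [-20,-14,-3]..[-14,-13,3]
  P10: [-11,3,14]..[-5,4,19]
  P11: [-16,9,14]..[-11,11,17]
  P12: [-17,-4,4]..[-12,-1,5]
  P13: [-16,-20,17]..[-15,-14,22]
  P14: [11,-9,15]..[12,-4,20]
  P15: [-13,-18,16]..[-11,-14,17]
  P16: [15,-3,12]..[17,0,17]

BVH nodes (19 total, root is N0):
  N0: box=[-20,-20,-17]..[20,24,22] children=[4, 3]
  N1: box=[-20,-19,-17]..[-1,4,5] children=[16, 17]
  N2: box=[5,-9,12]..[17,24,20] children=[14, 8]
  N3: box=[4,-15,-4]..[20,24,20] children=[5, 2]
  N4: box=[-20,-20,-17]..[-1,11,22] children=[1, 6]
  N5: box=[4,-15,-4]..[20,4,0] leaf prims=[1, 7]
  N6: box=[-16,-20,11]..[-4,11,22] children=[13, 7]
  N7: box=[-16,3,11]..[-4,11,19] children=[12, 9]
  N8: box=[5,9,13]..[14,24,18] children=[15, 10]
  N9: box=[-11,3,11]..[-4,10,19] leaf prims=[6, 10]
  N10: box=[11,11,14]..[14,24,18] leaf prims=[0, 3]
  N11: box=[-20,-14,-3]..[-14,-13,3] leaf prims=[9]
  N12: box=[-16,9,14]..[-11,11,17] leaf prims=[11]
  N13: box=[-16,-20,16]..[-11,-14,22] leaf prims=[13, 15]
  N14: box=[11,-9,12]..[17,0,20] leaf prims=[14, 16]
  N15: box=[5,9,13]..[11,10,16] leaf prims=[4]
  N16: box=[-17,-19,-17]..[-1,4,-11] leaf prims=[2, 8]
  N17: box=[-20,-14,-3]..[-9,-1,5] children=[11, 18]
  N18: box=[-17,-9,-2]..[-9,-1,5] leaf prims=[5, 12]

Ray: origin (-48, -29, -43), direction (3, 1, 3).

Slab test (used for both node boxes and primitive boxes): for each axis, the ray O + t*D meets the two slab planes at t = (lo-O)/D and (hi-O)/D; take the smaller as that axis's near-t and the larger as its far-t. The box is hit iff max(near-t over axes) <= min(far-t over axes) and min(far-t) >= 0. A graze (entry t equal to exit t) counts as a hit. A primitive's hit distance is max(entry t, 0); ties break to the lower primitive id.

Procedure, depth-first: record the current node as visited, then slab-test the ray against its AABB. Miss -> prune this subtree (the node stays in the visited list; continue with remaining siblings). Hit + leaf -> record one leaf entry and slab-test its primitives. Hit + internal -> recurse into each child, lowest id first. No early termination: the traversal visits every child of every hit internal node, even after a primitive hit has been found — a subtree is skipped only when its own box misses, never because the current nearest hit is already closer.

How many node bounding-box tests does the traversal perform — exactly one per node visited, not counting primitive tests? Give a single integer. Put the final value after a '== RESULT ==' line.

Walk:
N0 x:[28/3,68/3] y:[9,53] z:[26/3,65/3] -> hit [28/3,65/3], descend [3, 4]
  N3 x:[52/3,68/3] y:[14,53] z:[13,21] -> hit [52/3,21], descend [2, 5]
    N2 x:[53/3,65/3] y:[20,53] z:[55/3,21] -> hit [20,21], descend [8, 14]
      N8 x:[53/3,62/3] y:[38,53] z:[56/3,61/3] -> miss, prune
      N14 x:[59/3,65/3] y:[20,29] z:[55/3,21] -> hit [20,21] leaf, test {P14@t=20, P16(miss)}
    N5 x:[52/3,68/3] y:[14,33] z:[13,43/3] -> miss, prune
  N4 x:[28/3,47/3] y:[9,40] z:[26/3,65/3] -> hit [28/3,47/3], descend [1, 6]
    N1 x:[28/3,47/3] y:[10,33] z:[26/3,16] -> hit [10,47/3], descend [16, 17]
      N16 x:[31/3,47/3] y:[10,33] z:[26/3,32/3] -> hit [31/3,32/3] leaf, test {P2(miss), P8(miss)}
      N17 x:[28/3,13] y:[15,28] z:[40/3,16] -> miss, prune
    N6 x:[32/3,44/3] y:[9,40] z:[18,65/3] -> miss, prune

Summary -> nodes [0, 3, 2, 8, 14, 5, 4, 1, 16, 17, 6]; box-tests=11; leaf-entries=2; first=P14

== RESULT ==
11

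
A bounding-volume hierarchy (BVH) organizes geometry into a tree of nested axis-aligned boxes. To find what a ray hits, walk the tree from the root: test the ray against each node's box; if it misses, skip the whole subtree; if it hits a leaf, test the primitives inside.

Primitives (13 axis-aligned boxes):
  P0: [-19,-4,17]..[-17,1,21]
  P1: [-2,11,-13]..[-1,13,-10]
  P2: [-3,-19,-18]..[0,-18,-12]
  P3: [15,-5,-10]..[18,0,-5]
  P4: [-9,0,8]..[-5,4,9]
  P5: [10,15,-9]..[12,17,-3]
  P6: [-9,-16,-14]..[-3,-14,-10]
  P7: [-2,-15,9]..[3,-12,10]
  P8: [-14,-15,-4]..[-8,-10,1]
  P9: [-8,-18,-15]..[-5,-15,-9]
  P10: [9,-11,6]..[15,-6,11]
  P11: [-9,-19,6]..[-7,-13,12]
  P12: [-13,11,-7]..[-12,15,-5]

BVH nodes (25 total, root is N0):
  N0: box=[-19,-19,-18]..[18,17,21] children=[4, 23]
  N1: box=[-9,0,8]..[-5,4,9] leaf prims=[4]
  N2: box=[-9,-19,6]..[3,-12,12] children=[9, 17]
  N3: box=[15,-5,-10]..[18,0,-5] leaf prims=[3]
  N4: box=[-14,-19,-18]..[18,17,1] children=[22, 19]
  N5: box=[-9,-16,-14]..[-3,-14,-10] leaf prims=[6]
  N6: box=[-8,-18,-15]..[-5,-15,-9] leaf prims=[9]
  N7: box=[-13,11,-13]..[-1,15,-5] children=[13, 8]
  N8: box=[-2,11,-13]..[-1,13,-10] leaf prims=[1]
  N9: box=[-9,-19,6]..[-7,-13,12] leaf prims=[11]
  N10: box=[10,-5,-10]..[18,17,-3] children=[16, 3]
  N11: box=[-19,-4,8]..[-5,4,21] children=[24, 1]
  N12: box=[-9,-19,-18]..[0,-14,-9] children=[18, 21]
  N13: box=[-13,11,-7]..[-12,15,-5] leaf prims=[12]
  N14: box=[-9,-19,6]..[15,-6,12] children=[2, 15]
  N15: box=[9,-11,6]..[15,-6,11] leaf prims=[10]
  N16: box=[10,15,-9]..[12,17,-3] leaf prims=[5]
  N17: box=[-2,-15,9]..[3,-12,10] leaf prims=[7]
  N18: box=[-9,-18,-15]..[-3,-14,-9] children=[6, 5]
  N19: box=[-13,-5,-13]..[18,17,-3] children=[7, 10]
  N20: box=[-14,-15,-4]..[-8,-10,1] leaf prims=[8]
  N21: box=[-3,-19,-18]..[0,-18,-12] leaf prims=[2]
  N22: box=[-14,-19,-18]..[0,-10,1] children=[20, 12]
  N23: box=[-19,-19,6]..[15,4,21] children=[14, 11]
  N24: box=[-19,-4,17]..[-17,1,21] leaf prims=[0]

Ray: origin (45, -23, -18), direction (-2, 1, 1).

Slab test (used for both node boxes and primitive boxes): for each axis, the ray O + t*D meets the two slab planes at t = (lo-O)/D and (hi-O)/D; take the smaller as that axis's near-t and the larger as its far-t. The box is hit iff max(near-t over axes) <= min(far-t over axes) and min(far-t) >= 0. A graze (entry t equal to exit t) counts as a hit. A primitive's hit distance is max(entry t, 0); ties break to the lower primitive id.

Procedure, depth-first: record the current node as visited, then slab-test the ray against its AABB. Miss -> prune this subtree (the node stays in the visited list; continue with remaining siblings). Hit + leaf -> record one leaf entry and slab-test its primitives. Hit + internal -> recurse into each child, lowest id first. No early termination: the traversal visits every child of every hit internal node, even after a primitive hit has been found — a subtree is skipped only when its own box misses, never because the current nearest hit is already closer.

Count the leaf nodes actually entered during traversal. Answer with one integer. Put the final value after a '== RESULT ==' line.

Trace the traversal:
N0 x:[27/2,32] y:[4,40] z:[0,39] -> hit [27/2,32], descend [4, 23]
  N4 x:[27/2,59/2] y:[4,40] z:[0,19] -> hit [27/2,19], descend [19, 22]
    N19 x:[27/2,29] y:[18,40] z:[5,15] -> miss, prune
    N22 x:[45/2,59/2] y:[4,13] z:[0,19] -> miss, prune
  N23 x:[15,32] y:[4,27] z:[24,39] -> hit [24,27], descend [11, 14]
    N11 x:[25,32] y:[19,27] z:[26,39] -> hit [26,27], descend [1, 24]
      N1 x:[25,27] y:[23,27] z:[26,27] -> hit [26,27] leaf, test {P4@t=26}
      N24 x:[31,32] y:[19,24] z:[35,39] -> miss, prune
    N14 x:[15,27] y:[4,17] z:[24,30] -> miss, prune

Summary -> nodes [0, 4, 19, 22, 23, 11, 1, 24, 14]; box-tests=9; leaf-entries=1; first=P4

== RESULT ==
1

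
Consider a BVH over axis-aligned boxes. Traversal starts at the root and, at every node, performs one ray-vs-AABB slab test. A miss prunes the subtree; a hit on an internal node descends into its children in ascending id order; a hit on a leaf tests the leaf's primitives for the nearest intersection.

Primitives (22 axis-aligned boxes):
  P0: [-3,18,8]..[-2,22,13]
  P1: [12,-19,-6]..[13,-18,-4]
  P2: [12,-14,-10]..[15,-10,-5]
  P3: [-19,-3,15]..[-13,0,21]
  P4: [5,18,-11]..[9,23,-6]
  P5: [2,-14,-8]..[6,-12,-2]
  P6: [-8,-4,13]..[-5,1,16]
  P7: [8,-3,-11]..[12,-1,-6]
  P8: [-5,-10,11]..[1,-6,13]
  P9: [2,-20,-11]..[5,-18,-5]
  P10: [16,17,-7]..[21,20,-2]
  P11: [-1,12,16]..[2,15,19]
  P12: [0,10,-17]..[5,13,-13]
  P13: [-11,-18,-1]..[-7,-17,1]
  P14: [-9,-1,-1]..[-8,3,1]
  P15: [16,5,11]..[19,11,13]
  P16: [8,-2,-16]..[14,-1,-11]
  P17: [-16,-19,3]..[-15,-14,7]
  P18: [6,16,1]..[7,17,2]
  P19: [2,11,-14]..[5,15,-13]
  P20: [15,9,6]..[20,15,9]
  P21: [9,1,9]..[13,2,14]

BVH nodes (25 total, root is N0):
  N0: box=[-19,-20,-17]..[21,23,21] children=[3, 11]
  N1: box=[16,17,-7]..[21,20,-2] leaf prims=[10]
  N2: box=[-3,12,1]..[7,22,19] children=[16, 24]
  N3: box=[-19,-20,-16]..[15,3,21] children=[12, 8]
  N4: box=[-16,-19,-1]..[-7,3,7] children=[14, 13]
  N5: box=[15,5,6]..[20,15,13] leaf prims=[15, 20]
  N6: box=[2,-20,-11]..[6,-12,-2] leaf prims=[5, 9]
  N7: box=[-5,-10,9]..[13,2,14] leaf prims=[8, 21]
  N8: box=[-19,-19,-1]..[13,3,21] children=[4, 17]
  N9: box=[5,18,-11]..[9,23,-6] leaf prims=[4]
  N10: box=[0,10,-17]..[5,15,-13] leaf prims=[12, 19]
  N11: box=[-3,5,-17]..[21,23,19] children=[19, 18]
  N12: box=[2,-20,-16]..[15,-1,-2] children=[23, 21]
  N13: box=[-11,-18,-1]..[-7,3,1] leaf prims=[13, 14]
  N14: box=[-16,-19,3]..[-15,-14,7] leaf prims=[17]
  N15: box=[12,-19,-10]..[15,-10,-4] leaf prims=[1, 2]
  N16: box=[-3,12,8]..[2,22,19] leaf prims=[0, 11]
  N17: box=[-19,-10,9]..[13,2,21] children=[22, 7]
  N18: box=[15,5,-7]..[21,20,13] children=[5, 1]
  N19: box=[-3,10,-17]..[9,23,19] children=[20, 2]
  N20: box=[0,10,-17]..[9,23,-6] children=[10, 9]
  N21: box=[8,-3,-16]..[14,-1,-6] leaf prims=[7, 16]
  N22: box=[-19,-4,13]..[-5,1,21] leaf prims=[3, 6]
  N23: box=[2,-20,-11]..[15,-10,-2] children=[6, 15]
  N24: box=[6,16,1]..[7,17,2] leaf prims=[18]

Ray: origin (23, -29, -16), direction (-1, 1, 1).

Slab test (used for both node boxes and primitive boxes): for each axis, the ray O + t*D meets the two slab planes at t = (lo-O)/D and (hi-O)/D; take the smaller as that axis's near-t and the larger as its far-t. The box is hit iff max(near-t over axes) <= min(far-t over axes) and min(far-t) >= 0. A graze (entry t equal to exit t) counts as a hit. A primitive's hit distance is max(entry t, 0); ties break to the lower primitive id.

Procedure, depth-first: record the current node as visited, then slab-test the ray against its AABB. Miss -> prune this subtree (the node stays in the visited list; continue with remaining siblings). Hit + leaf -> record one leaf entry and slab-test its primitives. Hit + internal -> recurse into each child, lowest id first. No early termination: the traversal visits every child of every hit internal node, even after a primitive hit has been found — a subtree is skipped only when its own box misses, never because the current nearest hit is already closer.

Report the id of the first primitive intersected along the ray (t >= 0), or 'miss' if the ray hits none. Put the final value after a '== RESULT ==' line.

Traverse from the root:
N0 x:[2,42] y:[9,52] z:[-1,37] -> hit [9,37], descend [3, 11]
  N3 x:[8,42] y:[9,32] z:[0,37] -> hit [9,32], descend [8, 12]
    N8 x:[10,42] y:[10,32] z:[15,37] -> hit [15,32], descend [4, 17]
      N4 x:[30,39] y:[10,32] z:[15,23] -> miss, prune
      N17 x:[10,42] y:[19,31] z:[25,37] -> hit [25,31], descend [7, 22]
        N7 x:[10,28] y:[19,31] z:[25,30] -> hit [25,28] leaf, test {P8(miss), P21(miss)}
        N22 x:[28,42] y:[25,30] z:[29,37] -> hit [29,30] leaf, test {P3(miss), P6@t=29}
    N12 x:[8,21] y:[9,28] z:[0,14] -> hit [9,14], descend [21, 23]
      N21 x:[9,15] y:[26,28] z:[0,10] -> miss, prune
      N23 x:[8,21] y:[9,19] z:[5,14] -> hit [9,14], descend [6, 15]
        N6 x:[17,21] y:[9,17] z:[5,14] -> miss, prune
        N15 x:[8,11] y:[10,19] z:[6,12] -> hit [10,11] leaf, test {P1@t=10, P2(miss)}
  N11 x:[2,26] y:[34,52] z:[-1,35] -> miss, prune

order=[0, 3, 8, 4, 17, 7, 22, 12, 21, 23, 6, 15, 11]  |boxes|=13  |leaves|=3  hit=P1

== RESULT ==
1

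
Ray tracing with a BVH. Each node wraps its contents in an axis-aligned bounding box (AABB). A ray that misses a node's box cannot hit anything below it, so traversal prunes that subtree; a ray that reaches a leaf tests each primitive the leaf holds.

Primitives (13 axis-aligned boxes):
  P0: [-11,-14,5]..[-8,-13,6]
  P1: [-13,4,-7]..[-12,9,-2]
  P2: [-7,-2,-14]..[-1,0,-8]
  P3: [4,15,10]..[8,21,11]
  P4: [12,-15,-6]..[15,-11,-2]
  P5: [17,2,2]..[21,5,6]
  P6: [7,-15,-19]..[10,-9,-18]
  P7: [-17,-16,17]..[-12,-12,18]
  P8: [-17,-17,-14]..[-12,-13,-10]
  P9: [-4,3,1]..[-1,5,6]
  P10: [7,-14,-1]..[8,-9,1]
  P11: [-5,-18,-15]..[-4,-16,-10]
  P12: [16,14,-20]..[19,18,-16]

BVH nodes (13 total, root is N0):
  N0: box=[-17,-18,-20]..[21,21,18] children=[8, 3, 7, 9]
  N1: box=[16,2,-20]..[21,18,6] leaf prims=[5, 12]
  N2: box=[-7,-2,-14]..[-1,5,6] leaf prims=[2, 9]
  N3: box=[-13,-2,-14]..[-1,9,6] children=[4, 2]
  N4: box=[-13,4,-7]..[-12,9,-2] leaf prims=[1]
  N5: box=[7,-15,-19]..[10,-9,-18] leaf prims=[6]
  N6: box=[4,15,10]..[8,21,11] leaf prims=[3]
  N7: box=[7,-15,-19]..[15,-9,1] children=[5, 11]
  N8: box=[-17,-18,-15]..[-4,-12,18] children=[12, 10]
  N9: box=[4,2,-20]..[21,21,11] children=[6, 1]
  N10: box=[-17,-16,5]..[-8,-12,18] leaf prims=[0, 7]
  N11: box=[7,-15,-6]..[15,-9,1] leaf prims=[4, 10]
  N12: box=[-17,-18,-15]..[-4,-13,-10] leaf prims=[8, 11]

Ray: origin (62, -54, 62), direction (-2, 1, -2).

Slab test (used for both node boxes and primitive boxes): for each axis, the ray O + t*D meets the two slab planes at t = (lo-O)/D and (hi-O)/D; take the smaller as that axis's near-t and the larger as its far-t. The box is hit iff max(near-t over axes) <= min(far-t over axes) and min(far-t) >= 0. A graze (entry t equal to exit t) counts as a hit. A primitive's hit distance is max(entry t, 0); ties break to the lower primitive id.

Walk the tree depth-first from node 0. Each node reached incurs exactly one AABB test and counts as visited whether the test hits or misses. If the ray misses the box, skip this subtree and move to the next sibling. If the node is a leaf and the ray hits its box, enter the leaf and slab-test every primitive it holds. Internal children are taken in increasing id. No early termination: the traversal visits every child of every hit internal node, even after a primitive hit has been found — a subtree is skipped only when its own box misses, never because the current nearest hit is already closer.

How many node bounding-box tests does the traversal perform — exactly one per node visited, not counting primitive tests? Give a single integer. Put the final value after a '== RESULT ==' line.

Walk:
N0 x:[41/2,79/2] y:[36,75] z:[22,41] -> hit [36,79/2], descend [3, 7, 8, 9]
  N3 x:[63/2,75/2] y:[52,63] z:[28,38] -> miss, prune
  N7 x:[47/2,55/2] y:[39,45] z:[61/2,81/2] -> miss, prune
  N8 x:[33,79/2] y:[36,42] z:[22,77/2] -> hit [36,77/2], descend [10, 12]
    N10 x:[35,79/2] y:[38,42] z:[22,57/2] -> miss, prune
    N12 x:[33,79/2] y:[36,41] z:[36,77/2] -> hit [36,77/2] leaf, test {P8@t=37, P11(miss)}
  N9 x:[41/2,29] y:[56,75] z:[51/2,41] -> miss, prune

Visited [0, 3, 7, 8, 10, 12, 9]. Tests: 7 box, 1 leaf. Nearest: P8.

== RESULT ==
7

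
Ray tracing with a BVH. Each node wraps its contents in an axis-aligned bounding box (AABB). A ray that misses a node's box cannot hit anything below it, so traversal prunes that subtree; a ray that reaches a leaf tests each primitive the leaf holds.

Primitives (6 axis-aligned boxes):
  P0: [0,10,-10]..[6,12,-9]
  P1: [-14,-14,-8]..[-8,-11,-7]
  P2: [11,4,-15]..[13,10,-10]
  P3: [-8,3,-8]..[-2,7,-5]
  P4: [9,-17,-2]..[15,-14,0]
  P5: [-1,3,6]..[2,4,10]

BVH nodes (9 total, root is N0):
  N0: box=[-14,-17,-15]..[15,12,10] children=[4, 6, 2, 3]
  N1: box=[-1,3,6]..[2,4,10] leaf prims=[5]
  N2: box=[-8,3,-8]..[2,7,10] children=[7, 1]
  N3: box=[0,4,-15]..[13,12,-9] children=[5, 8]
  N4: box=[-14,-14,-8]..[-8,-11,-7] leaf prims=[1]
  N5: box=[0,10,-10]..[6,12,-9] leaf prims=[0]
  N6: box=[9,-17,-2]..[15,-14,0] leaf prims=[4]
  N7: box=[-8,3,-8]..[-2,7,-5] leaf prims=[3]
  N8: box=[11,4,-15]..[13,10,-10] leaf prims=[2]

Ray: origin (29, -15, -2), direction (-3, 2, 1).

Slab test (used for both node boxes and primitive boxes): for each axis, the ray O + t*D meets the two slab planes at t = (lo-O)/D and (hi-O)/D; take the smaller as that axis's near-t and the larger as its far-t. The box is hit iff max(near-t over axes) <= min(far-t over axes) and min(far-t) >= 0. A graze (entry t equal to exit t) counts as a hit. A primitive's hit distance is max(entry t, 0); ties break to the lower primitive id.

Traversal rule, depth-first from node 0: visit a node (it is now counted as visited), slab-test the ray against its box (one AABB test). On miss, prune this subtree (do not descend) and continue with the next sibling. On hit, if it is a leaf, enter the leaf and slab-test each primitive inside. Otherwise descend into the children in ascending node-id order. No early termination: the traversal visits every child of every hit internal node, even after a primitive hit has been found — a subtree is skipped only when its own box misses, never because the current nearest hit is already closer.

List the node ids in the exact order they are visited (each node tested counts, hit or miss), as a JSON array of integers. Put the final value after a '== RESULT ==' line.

Traverse from the root:
N0 x:[14/3,43/3] y:[-1,27/2] z:[-13,12] -> hit [14/3,12], descend [2, 3, 4, 6]
  N2 x:[9,37/3] y:[9,11] z:[-6,12] -> hit [9,11], descend [1, 7]
    N1 x:[9,10] y:[9,19/2] z:[8,12] -> hit [9,19/2] leaf, test {P5@t=9}
    N7 x:[31/3,37/3] y:[9,11] z:[-6,-3] -> miss, prune
  N3 x:[16/3,29/3] y:[19/2,27/2] z:[-13,-7] -> miss, prune
  N4 x:[37/3,43/3] y:[1/2,2] z:[-6,-5] -> miss, prune
  N6 x:[14/3,20/3] y:[-1,1/2] z:[0,2] -> miss, prune

Visited [0, 2, 1, 7, 3, 4, 6]. Tests: 7 box, 1 leaf. Nearest: P5.

== RESULT ==
[0, 2, 1, 7, 3, 4, 6]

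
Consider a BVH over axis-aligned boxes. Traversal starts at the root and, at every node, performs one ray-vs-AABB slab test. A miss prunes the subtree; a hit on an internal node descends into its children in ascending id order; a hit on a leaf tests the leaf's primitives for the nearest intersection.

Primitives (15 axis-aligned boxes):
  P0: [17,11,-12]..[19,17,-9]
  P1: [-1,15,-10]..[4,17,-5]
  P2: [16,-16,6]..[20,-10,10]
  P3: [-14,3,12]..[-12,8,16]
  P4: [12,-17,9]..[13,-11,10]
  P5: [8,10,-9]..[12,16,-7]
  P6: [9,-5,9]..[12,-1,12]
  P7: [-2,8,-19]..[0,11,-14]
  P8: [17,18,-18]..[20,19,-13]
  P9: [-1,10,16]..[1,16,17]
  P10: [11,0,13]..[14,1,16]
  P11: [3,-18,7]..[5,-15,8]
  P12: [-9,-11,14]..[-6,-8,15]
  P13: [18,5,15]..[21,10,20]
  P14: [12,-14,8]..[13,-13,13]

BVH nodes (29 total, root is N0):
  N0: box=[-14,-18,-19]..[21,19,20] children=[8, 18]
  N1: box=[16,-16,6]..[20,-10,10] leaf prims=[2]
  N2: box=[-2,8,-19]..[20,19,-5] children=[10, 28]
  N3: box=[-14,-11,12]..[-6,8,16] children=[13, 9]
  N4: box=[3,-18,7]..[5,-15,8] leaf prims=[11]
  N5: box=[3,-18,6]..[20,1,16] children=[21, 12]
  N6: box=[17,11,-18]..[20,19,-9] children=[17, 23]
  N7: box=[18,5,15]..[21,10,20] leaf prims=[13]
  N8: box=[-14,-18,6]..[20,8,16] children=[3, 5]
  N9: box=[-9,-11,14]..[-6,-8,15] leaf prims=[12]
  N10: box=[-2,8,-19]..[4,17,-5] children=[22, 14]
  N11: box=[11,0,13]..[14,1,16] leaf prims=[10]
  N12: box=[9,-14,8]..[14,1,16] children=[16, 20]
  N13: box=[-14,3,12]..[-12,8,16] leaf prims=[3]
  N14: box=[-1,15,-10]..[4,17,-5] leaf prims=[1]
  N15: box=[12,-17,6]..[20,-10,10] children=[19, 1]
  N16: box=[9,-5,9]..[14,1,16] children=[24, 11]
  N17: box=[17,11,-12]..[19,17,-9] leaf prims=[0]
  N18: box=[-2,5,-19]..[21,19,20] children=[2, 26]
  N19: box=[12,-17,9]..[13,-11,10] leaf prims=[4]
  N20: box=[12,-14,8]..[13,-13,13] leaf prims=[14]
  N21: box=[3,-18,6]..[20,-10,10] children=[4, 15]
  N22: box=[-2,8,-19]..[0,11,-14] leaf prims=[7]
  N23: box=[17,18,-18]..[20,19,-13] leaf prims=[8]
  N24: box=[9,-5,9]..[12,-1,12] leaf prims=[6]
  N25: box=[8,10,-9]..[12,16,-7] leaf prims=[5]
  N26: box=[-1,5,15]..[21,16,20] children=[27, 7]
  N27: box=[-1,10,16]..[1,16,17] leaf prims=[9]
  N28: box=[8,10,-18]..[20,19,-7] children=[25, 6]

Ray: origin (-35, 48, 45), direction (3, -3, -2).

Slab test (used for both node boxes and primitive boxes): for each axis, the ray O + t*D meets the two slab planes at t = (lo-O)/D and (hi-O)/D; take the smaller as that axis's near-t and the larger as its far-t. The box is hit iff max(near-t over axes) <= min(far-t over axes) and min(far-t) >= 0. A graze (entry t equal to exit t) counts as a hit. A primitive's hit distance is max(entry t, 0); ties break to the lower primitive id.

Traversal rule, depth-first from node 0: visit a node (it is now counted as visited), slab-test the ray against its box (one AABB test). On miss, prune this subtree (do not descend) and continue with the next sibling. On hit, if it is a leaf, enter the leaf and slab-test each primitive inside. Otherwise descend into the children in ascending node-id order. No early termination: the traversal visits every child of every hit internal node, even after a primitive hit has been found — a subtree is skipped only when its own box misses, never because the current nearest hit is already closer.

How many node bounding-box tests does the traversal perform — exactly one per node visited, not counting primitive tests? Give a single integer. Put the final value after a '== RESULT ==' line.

Trace the traversal:
N0 x:[7,56/3] y:[29/3,22] z:[25/2,32] -> hit [25/2,56/3], descend [8, 18]
  N8 x:[7,55/3] y:[40/3,22] z:[29/2,39/2] -> hit [29/2,55/3], descend [3, 5]
    N3 x:[7,29/3] y:[40/3,59/3] z:[29/2,33/2] -> miss, prune
    N5 x:[38/3,55/3] y:[47/3,22] z:[29/2,39/2] -> hit [47/3,55/3], descend [12, 21]
      N12 x:[44/3,49/3] y:[47/3,62/3] z:[29/2,37/2] -> hit [47/3,49/3], descend [16, 20]
        N16 x:[44/3,49/3] y:[47/3,53/3] z:[29/2,18] -> hit [47/3,49/3], descend [11, 24]
          N11 x:[46/3,49/3] y:[47/3,16] z:[29/2,16] -> hit [47/3,16] leaf, test {P10@t=47/3}
          N24 x:[44/3,47/3] y:[49/3,53/3] z:[33/2,18] -> miss, prune
        N20 x:[47/3,16] y:[61/3,62/3] z:[16,37/2] -> miss, prune
      N21 x:[38/3,55/3] y:[58/3,22] z:[35/2,39/2] -> miss, prune
  N18 x:[11,56/3] y:[29/3,43/3] z:[25/2,32] -> hit [25/2,43/3], descend [2, 26]
    N2 x:[11,55/3] y:[29/3,40/3] z:[25,32] -> miss, prune
    N26 x:[34/3,56/3] y:[32/3,43/3] z:[25/2,15] -> hit [25/2,43/3], descend [7, 27]
      N7 x:[53/3,56/3] y:[38/3,43/3] z:[25/2,15] -> miss, prune
      N27 x:[34/3,12] y:[32/3,38/3] z:[14,29/2] -> miss, prune

Visited [0, 8, 3, 5, 12, 16, 11, 24, 20, 21, 18, 2, 26, 7, 27]. Tests: 15 box, 1 leaf. Nearest: P10.

== RESULT ==
15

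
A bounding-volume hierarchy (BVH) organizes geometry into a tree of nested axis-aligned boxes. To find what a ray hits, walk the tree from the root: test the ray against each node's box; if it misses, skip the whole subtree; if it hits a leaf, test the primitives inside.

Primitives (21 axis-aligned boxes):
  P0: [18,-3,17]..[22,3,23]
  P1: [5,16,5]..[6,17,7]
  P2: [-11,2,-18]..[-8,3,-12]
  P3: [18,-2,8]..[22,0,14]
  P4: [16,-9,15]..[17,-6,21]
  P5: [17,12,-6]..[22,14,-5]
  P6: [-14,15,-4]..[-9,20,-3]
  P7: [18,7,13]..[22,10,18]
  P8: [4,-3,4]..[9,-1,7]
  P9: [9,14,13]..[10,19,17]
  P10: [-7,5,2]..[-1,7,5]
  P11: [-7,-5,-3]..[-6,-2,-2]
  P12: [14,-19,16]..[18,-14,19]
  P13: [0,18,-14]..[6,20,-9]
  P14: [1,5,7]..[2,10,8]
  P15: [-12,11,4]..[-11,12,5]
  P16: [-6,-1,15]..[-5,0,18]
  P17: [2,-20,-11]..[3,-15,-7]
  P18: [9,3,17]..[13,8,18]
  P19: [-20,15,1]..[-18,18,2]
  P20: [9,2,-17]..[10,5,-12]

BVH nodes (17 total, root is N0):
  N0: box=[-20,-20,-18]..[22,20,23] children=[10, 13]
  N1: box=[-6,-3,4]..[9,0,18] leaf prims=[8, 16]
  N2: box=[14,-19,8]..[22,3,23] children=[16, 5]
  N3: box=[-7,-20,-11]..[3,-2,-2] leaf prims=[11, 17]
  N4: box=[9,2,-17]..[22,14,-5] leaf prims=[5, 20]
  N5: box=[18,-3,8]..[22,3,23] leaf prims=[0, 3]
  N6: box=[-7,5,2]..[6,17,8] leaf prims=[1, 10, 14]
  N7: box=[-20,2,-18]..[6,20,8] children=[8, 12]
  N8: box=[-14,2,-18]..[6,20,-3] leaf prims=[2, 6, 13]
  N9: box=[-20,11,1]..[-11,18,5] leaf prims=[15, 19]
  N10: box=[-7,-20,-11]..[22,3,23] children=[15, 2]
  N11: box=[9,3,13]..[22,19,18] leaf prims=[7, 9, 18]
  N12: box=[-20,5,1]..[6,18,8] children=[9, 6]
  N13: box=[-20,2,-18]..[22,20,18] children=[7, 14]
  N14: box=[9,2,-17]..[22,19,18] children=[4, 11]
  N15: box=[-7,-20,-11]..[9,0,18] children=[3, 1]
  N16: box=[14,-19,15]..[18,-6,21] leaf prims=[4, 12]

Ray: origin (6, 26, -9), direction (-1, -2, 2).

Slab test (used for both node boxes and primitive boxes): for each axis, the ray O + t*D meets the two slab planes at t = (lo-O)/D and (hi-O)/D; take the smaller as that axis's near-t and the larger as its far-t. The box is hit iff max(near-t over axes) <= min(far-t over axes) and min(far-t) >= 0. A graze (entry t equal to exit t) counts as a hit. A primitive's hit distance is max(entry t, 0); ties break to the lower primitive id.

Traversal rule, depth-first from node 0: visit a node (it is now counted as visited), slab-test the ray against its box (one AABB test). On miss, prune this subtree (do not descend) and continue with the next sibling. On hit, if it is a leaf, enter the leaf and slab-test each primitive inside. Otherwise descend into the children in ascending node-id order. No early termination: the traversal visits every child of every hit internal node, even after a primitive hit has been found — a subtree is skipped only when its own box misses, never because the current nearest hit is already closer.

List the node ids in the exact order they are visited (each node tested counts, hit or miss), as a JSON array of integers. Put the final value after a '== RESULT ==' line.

Walk:
N0 x:[-16,26] y:[3,23] z:[-9/2,16] -> hit [3,16], descend [10, 13]
  N10 x:[-16,13] y:[23/2,23] z:[-1,16] -> hit [23/2,13], descend [2, 15]
    N2 x:[-16,-8] y:[23/2,45/2] z:[17/2,16] -> miss, prune
    N15 x:[-3,13] y:[13,23] z:[-1,27/2] -> hit [13,13], descend [1, 3]
      N1 x:[-3,12] y:[13,29/2] z:[13/2,27/2] -> miss, prune
      N3 x:[3,13] y:[14,23] z:[-1,7/2] -> miss, prune
  N13 x:[-16,26] y:[3,12] z:[-9/2,27/2] -> hit [3,12], descend [7, 14]
    N7 x:[0,26] y:[3,12] z:[-9/2,17/2] -> hit [3,17/2], descend [8, 12]
      N8 x:[0,20] y:[3,12] z:[-9/2,3] -> hit [3,3] leaf, test {P2(miss), P6(miss), P13(miss)}
      N12 x:[0,26] y:[4,21/2] z:[5,17/2] -> hit [5,17/2], descend [6, 9]
        N6 x:[0,13] y:[9/2,21/2] z:[11/2,17/2] -> hit [11/2,17/2] leaf, test {P1(miss), P10(miss), P14(miss)}
        N9 x:[17,26] y:[4,15/2] z:[5,7] -> miss, prune
    N14 x:[-16,-3] y:[7/2,12] z:[-4,27/2] -> miss, prune

13 AABB tests over nodes [0, 10, 2, 15, 1, 3, 13, 7, 8, 12, 6, 9, 14]; 2 leaves entered; closest miss.

== RESULT ==
[0, 10, 2, 15, 1, 3, 13, 7, 8, 12, 6, 9, 14]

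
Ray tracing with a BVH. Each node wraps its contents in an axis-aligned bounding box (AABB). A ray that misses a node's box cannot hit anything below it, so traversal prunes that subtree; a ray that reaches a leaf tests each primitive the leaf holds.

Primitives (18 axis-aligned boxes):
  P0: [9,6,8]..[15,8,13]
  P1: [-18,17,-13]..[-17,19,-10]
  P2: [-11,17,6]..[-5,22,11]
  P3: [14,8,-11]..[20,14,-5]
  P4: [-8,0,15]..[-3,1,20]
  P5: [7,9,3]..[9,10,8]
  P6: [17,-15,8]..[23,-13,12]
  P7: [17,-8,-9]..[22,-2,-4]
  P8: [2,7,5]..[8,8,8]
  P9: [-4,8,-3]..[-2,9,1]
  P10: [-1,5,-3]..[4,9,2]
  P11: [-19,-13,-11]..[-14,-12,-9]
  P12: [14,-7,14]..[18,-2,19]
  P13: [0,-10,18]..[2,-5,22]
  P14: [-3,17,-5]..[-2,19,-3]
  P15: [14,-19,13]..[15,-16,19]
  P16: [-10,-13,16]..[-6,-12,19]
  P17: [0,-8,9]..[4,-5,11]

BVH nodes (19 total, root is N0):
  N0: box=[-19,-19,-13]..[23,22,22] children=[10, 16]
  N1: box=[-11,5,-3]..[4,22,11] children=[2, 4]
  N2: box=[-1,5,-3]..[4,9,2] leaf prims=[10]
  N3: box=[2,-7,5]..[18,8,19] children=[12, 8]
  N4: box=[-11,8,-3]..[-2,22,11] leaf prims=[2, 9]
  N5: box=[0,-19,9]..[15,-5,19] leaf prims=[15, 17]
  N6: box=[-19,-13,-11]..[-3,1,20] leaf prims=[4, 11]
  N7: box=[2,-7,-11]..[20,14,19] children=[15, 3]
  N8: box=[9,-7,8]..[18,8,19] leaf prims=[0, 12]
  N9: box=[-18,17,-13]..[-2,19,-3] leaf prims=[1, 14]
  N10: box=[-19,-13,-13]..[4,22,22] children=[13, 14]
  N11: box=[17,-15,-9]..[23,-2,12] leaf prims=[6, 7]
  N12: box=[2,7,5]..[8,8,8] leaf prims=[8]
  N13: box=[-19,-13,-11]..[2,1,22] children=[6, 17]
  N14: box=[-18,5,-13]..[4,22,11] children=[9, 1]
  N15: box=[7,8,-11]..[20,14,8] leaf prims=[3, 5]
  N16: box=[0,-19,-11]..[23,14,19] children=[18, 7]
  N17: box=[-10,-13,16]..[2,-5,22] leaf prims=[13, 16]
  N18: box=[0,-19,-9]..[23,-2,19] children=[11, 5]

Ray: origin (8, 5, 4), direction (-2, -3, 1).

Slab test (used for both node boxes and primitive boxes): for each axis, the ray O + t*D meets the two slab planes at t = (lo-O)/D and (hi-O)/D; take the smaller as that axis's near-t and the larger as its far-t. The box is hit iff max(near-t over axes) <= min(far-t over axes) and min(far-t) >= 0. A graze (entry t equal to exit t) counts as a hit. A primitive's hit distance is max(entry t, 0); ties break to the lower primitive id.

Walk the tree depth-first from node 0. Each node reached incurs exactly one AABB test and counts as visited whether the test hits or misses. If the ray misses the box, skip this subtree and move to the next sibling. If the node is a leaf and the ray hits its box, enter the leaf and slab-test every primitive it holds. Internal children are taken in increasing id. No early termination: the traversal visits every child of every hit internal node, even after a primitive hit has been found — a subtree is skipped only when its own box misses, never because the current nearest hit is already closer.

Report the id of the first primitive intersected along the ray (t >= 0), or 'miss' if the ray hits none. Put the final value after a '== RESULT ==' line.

Traverse from the root:
N0 x:[-15/2,27/2] y:[-17/3,8] z:[-17,18] -> hit [-17/3,8], descend [10, 16]
  N10 x:[2,27/2] y:[-17/3,6] z:[-17,18] -> hit [2,6], descend [13, 14]
    N13 x:[3,27/2] y:[4/3,6] z:[-15,18] -> hit [3,6], descend [6, 17]
      N6 x:[11/2,27/2] y:[4/3,6] z:[-15,16] -> hit [11/2,6] leaf, test {P4(miss), P11(miss)}
      N17 x:[3,9] y:[10/3,6] z:[12,18] -> miss, prune
    N14 x:[2,13] y:[-17/3,0] z:[-17,7] -> miss, prune
  N16 x:[-15/2,4] y:[-3,8] z:[-15,15] -> hit [-3,4], descend [7, 18]
    N7 x:[-6,3] y:[-3,4] z:[-15,15] -> hit [-3,3], descend [3, 15]
      N3 x:[-5,3] y:[-1,4] z:[1,15] -> hit [1,3], descend [8, 12]
        N8 x:[-5,-1/2] y:[-1,4] z:[4,15] -> miss, prune
        N12 x:[0,3] y:[-1,-2/3] z:[1,4] -> miss, prune
      N15 x:[-6,1/2] y:[-3,-1] z:[-15,4] -> miss, prune
    N18 x:[-15/2,4] y:[7/3,8] z:[-13,15] -> hit [7/3,4], descend [5, 11]
      N5 x:[-7/2,4] y:[10/3,8] z:[5,15] -> miss, prune
      N11 x:[-15/2,-9/2] y:[7/3,20/3] z:[-13,8] -> miss, prune

Summary -> nodes [0, 10, 13, 6, 17, 14, 16, 7, 3, 8, 12, 15, 18, 5, 11]; box-tests=15; leaf-entries=1; first=miss

== RESULT ==
miss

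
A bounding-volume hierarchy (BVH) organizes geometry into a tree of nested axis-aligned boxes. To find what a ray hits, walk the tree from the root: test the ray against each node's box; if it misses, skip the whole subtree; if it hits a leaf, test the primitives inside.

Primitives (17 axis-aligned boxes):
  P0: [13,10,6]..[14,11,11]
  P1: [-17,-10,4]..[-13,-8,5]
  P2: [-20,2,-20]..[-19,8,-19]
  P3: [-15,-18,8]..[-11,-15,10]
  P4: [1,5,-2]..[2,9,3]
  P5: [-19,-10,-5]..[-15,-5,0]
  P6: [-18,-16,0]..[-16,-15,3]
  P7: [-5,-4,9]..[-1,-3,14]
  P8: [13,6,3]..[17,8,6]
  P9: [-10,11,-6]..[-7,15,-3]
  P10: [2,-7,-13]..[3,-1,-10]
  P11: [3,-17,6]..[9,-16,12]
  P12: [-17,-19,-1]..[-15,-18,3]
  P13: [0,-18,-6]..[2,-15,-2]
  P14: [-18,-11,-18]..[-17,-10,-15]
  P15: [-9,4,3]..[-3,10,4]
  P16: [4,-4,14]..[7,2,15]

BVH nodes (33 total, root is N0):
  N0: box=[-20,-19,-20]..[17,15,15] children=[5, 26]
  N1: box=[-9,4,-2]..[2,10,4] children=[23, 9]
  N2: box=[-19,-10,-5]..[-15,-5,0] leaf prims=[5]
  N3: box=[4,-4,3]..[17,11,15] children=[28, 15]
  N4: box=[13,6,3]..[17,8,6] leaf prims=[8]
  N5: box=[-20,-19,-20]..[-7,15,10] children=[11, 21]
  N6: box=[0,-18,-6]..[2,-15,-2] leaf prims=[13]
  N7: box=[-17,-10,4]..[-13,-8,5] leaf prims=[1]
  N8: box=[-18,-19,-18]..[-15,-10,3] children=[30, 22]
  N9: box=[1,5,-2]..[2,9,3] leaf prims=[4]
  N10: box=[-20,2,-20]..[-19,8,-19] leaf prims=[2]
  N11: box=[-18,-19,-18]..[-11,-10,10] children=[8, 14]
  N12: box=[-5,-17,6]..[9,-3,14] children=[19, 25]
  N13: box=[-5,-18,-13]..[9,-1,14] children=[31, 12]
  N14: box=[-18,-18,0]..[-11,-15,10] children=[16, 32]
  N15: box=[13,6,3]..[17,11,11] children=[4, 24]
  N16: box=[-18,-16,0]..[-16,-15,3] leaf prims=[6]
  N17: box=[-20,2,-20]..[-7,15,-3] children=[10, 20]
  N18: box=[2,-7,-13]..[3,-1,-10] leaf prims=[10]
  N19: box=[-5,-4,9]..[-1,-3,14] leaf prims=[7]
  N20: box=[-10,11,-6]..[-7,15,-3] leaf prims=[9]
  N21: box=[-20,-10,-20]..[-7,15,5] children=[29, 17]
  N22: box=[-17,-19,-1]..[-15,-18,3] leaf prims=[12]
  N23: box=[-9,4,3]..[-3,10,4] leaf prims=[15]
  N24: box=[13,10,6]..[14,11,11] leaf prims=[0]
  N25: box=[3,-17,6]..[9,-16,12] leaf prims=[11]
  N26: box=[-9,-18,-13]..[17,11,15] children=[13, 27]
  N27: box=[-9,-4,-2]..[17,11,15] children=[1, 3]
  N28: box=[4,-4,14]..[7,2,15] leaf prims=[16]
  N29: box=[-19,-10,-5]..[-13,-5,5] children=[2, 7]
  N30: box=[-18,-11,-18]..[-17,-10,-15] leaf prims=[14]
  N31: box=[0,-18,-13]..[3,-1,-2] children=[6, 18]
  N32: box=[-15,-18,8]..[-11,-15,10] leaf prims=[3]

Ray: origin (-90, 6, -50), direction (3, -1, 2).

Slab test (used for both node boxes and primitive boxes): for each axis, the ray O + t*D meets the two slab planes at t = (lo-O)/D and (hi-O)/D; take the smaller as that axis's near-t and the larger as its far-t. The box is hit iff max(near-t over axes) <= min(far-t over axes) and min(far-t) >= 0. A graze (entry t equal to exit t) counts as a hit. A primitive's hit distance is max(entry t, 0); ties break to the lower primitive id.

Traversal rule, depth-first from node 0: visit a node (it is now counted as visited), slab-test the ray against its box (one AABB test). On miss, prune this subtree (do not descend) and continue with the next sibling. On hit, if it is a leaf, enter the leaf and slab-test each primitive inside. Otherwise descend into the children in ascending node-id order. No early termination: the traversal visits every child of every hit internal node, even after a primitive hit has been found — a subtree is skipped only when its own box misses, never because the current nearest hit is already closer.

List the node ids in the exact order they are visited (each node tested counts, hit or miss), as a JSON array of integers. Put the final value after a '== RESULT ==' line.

Trace the traversal:
N0 x:[70/3,107/3] y:[-9,25] z:[15,65/2] -> hit [70/3,25], descend [5, 26]
  N5 x:[70/3,83/3] y:[-9,25] z:[15,30] -> hit [70/3,25], descend [11, 21]
    N11 x:[24,79/3] y:[16,25] z:[16,30] -> hit [24,25], descend [8, 14]
      N8 x:[24,25] y:[16,25] z:[16,53/2] -> hit [24,25], descend [22, 30]
        N22 x:[73/3,25] y:[24,25] z:[49/2,53/2] -> hit [49/2,25] leaf, test {P12@t=49/2}
        N30 x:[24,73/3] y:[16,17] z:[16,35/2] -> miss, prune
      N14 x:[24,79/3] y:[21,24] z:[25,30] -> miss, prune
    N21 x:[70/3,83/3] y:[-9,16] z:[15,55/2] -> miss, prune
  N26 x:[27,107/3] y:[-5,24] z:[37/2,65/2] -> miss, prune

order=[0, 5, 11, 8, 22, 30, 14, 21, 26]  |boxes|=9  |leaves|=1  hit=P12

== RESULT ==
[0, 5, 11, 8, 22, 30, 14, 21, 26]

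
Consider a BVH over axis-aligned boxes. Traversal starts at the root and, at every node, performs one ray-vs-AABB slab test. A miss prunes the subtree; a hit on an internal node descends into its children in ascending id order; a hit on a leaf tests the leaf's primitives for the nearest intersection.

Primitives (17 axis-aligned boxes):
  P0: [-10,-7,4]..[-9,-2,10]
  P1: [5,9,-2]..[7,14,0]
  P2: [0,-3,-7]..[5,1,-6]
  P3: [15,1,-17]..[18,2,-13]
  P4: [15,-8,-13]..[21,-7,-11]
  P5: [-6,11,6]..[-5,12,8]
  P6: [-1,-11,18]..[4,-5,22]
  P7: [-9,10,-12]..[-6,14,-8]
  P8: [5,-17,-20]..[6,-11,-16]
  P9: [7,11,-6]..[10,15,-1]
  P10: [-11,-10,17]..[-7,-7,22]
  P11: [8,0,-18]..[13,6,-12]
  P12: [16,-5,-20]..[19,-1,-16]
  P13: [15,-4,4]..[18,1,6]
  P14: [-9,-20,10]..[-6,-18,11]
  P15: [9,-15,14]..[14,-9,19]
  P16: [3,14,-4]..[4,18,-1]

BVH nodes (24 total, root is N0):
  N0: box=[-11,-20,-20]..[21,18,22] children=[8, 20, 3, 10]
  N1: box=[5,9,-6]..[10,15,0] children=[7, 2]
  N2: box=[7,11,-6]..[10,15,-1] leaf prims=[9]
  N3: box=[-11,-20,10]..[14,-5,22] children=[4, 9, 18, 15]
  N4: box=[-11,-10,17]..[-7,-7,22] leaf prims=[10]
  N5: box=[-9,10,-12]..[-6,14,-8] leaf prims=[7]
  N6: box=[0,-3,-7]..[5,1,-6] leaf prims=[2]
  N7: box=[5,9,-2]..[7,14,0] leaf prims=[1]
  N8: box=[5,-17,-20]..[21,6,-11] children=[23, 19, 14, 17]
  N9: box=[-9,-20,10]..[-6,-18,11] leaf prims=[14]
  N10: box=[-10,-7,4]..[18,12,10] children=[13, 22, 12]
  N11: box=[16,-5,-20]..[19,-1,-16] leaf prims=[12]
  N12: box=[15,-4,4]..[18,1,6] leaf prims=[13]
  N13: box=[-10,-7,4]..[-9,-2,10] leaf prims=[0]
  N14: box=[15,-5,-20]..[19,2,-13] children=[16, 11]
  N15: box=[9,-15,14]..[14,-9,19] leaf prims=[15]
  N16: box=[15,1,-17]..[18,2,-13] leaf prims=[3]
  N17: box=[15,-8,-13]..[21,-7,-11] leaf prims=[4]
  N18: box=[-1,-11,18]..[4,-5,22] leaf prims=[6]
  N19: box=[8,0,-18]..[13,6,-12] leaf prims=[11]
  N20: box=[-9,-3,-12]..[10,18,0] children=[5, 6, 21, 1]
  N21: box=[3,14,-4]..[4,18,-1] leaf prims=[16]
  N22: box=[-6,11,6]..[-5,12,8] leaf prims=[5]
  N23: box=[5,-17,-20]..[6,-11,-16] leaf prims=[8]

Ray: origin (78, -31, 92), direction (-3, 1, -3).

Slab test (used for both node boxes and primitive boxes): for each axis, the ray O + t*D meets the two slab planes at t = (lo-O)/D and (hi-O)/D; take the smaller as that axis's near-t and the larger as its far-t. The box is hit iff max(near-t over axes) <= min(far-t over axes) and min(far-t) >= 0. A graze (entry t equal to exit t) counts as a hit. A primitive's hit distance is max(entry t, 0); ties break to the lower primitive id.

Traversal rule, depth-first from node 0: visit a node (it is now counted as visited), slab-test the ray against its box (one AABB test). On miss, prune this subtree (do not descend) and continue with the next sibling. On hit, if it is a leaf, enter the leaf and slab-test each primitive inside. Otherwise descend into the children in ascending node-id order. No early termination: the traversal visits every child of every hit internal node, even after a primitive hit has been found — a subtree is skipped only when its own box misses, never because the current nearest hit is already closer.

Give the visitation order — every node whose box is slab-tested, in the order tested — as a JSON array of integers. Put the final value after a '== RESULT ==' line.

Walk:
N0 x:[19,89/3] y:[11,49] z:[70/3,112/3] -> hit [70/3,89/3], descend [3, 8, 10, 20]
  N3 x:[64/3,89/3] y:[11,26] z:[70/3,82/3] -> hit [70/3,26], descend [4, 9, 15, 18]
    N4 x:[85/3,89/3] y:[21,24] z:[70/3,25] -> miss, prune
    N9 x:[28,29] y:[11,13] z:[27,82/3] -> miss, prune
    N15 x:[64/3,23] y:[16,22] z:[73/3,26] -> miss, prune
    N18 x:[74/3,79/3] y:[20,26] z:[70/3,74/3] -> hit [74/3,74/3] leaf, test {P6@t=74/3}
  N8 x:[19,73/3] y:[14,37] z:[103/3,112/3] -> miss, prune
  N10 x:[20,88/3] y:[24,43] z:[82/3,88/3] -> hit [82/3,88/3], descend [12, 13, 22]
    N12 x:[20,21] y:[27,32] z:[86/3,88/3] -> miss, prune
    N13 x:[29,88/3] y:[24,29] z:[82/3,88/3] -> hit [29,29] leaf, test {P0@t=29}
    N22 x:[83/3,28] y:[42,43] z:[28,86/3] -> miss, prune
  N20 x:[68/3,29] y:[28,49] z:[92/3,104/3] -> miss, prune

Summary -> nodes [0, 3, 4, 9, 15, 18, 8, 10, 12, 13, 22, 20]; box-tests=12; leaf-entries=2; first=P6

== RESULT ==
[0, 3, 4, 9, 15, 18, 8, 10, 12, 13, 22, 20]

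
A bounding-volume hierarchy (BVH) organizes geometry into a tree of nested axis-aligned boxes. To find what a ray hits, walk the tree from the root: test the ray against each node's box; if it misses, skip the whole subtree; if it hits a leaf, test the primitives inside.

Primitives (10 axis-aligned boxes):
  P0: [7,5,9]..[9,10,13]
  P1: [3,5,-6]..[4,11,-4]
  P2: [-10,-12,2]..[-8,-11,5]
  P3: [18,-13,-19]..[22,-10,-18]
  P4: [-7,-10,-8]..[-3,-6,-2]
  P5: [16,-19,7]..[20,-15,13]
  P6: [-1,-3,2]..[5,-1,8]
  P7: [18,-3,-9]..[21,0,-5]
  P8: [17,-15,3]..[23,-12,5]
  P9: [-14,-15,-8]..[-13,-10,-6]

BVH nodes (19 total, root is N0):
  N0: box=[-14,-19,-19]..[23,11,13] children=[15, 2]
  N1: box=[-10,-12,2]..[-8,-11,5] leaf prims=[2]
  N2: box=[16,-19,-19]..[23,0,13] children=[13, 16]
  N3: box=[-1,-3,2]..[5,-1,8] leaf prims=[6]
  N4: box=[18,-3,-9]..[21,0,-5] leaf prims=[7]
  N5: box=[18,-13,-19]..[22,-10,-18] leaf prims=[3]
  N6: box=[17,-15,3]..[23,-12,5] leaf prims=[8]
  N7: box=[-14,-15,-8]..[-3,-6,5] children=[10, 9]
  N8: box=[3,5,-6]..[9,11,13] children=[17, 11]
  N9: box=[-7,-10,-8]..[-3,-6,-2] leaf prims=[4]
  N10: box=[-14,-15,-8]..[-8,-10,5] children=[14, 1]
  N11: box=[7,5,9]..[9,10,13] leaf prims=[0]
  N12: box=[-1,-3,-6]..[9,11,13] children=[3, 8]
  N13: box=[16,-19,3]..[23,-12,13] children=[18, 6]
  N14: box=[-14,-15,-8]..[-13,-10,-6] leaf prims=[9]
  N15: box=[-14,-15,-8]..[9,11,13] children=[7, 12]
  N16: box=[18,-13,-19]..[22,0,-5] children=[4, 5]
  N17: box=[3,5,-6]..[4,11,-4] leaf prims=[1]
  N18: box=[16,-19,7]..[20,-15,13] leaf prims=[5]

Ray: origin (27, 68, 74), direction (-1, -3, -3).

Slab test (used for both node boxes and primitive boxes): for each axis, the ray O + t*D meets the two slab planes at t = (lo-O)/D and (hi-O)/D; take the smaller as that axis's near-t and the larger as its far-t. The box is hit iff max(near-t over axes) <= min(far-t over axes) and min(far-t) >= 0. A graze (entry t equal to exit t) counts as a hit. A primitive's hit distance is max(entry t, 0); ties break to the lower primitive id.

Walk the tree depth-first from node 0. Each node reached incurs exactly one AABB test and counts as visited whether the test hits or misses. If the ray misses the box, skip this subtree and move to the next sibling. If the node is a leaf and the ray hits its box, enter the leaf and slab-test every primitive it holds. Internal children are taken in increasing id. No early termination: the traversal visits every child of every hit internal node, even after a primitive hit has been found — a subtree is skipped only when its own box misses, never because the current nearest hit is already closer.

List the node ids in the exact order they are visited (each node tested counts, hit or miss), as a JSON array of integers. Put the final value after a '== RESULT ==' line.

Walk:
N0 x:[4,41] y:[19,29] z:[61/3,31] -> hit [61/3,29], descend [2, 15]
  N2 x:[4,11] y:[68/3,29] z:[61/3,31] -> miss, prune
  N15 x:[18,41] y:[19,83/3] z:[61/3,82/3] -> hit [61/3,82/3], descend [7, 12]
    N7 x:[30,41] y:[74/3,83/3] z:[23,82/3] -> miss, prune
    N12 x:[18,28] y:[19,71/3] z:[61/3,80/3] -> hit [61/3,71/3], descend [3, 8]
      N3 x:[22,28] y:[23,71/3] z:[22,24] -> hit [23,71/3] leaf, test {P6@t=23}
      N8 x:[18,24] y:[19,21] z:[61/3,80/3] -> hit [61/3,21], descend [11, 17]
        N11 x:[18,20] y:[58/3,21] z:[61/3,65/3] -> miss, prune
        N17 x:[23,24] y:[19,21] z:[26,80/3] -> miss, prune

9 AABB tests over nodes [0, 2, 15, 7, 12, 3, 8, 11, 17]; 1 leaf entered; closest P6.

== RESULT ==
[0, 2, 15, 7, 12, 3, 8, 11, 17]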